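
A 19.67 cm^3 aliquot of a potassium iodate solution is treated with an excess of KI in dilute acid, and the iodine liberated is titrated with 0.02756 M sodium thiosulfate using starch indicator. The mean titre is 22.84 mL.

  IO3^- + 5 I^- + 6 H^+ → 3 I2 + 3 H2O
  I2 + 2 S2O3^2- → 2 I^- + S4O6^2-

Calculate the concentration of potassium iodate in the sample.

0.005334 M

n(S2O3^2-) = 0.02284 × 0.02756 = 6.295 × 10^-4 mol
n(I2) = n(S2O3^2-)/2 = 3.147 × 10^-4 mol
From the 1:3 ratio, n(IO3^-) in the aliquot = 1/3 × 3.147 × 10^-4 = 1.049 × 10^-4 mol
[IO3^-] = 1.049 × 10^-4 / 0.01967 = 0.005334 mol/L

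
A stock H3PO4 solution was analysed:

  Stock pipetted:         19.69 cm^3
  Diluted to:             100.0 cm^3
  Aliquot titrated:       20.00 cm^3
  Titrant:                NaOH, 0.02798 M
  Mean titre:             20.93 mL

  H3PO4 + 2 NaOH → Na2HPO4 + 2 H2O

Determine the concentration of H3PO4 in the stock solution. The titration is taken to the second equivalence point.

0.07436 M

n(NaOH) = 0.02093 × 0.02798 = 5.856 × 10^-4 mol
From the 1:2 ratio, n(H3PO4) in the aliquot = 1/2 × 5.856 × 10^-4 = 2.928 × 10^-4 mol
[H3PO4]_dilute = 2.928 × 10^-4 / 0.02000 = 0.01464 mol/L
Dilution factor = 100.0 / 19.69 = 5.079
[H3PO4]_stock = 0.01464 × 5.079 = 0.07436 mol/L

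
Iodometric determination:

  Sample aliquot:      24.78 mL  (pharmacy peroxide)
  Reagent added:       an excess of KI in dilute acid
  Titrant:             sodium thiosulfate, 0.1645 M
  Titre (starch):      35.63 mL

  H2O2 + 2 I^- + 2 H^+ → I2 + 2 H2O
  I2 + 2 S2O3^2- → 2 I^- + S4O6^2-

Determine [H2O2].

0.1183 M

n(S2O3^2-) = 0.03563 × 0.1645 = 5.861 × 10^-3 mol
n(I2) = n(S2O3^2-)/2 = 2.931 × 10^-3 mol
n(H2O2) in the aliquot = 2.931 × 10^-3 mol (1:1 ratio)
[H2O2] = 2.931 × 10^-3 / 0.02478 = 0.1183 mol/L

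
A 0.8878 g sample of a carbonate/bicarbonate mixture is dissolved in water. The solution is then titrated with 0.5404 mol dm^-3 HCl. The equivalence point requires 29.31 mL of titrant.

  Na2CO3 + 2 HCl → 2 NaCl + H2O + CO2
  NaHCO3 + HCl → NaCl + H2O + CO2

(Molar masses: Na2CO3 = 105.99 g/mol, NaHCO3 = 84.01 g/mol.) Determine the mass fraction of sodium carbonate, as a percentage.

n(HCl) = 0.02931 × 0.5404 = 0.01584 mol
Let x = n(Na2CO3), y = n(NaHCO3).
Titrant: 2x + 1y = 0.01584;  mass: 105.99x + 84.01y = 0.8878
Solving, x = 7.139 × 10^-3 mol, y = 1.561 × 10^-3 mol
mass of Na2CO3 = 7.139 × 10^-3 × 105.99 = 0.7567 g
% Na2CO3 = 0.7567 / 0.8878 × 100 = 85.23 %

85.23 %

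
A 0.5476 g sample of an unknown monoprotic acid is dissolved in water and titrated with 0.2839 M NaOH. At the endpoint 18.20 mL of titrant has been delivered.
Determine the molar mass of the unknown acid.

n(NaOH) = 0.01820 L × 0.2839 mol/L = 5.167 × 10^-3 mol
n(HA) = 5.167 × 10^-3 mol (1:1 ratio)
M = m / n = 0.5476 g / 5.167 × 10^-3 mol = 106.0 g/mol

106.0 g/mol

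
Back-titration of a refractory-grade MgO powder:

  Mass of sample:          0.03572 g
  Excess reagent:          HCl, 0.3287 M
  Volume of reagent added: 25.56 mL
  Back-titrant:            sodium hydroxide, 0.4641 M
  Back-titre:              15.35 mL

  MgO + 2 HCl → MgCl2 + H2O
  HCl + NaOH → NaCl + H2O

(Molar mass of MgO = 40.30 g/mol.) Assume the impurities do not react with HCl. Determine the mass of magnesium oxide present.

0.02574 g

n(HCl) added = 0.02556 × 0.3287 = 8.402 × 10^-3 mol
n(NaOH) used in back-titration = 0.01535 × 0.4641 = 7.124 × 10^-3 mol
n(HCl) left over = 7.124 × 10^-3 mol (1:1 ratio)
n(HCl) consumed by analyte = 8.402 × 10^-3 − 7.124 × 10^-3 = 1.278 × 10^-3 mol
From the 1:2 ratio, n(MgO) = 1/2 × 1.278 × 10^-3 = 6.388 × 10^-4 mol
mass of MgO = 6.388 × 10^-4 × 40.30 = 0.02574 g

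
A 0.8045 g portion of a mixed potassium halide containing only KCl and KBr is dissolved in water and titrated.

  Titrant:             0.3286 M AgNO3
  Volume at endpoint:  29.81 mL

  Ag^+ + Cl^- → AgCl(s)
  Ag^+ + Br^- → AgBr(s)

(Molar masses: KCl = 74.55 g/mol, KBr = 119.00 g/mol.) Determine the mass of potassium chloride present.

n(AgNO3) = 0.02981 × 0.3286 = 9.796 × 10^-3 mol
Let x = n(KCl), y = n(KBr).
Titrant: 1x + 1y = 9.796 × 10^-3;  mass: 74.55x + 119.00y = 0.8045
Solving, x = 8.125 × 10^-3 mol, y = 1.670 × 10^-3 mol
mass of KCl = 8.125 × 10^-3 × 74.55 = 0.6057 g

0.6057 g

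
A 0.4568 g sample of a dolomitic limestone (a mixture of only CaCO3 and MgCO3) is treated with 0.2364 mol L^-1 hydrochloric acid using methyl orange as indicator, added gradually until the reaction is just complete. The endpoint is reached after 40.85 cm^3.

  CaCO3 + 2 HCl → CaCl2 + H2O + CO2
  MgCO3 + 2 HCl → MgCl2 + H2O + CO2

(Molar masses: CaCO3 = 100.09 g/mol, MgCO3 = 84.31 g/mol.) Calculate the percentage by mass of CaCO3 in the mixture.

69.03 %

n(HCl) = 0.04085 × 0.2364 = 9.657 × 10^-3 mol
Let x = n(CaCO3), y = n(MgCO3).
Titrant: 2x + 2y = 9.657 × 10^-3;  mass: 100.09x + 84.31y = 0.4568
Solving, x = 3.150 × 10^-3 mol, y = 1.678 × 10^-3 mol
mass of CaCO3 = 3.150 × 10^-3 × 100.09 = 0.3153 g
% CaCO3 = 0.3153 / 0.4568 × 100 = 69.03 %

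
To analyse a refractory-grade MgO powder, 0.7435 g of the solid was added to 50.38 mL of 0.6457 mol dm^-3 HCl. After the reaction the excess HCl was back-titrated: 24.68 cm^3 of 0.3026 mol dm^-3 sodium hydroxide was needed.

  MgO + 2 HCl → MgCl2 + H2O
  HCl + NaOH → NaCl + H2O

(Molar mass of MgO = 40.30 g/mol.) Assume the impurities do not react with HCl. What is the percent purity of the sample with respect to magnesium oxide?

67.92 %

n(HCl) added = 0.05038 × 0.6457 = 0.03253 mol
n(NaOH) used in back-titration = 0.02468 × 0.3026 = 7.468 × 10^-3 mol
n(HCl) left over = 7.468 × 10^-3 mol (1:1 ratio)
n(HCl) consumed by analyte = 0.03253 − 7.468 × 10^-3 = 0.02506 mol
From the 1:2 ratio, n(MgO) = 1/2 × 0.02506 = 0.01253 mol
mass of MgO = 0.01253 × 40.30 = 0.5050 g
% MgO = 0.5050 / 0.7435 × 100 = 67.92 %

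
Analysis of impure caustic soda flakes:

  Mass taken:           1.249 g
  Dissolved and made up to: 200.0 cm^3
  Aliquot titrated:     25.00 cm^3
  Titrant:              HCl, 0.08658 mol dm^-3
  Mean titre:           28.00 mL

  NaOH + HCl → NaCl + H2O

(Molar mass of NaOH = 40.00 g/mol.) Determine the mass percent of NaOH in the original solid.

n(HCl) per titration = 0.02800 × 0.08658 = 2.424 × 10^-3 mol
n(NaOH) in each aliquot = 2.424 × 10^-3 mol (1:1 ratio)
n(NaOH) in the whole flask = 2.424 × 10^-3 × 200.0/25.00 = 0.01939 mol
mass of NaOH = 0.01939 × 40.00 = 0.7758 g
% NaOH = 0.7758 / 1.249 × 100 = 62.11 %

62.11 %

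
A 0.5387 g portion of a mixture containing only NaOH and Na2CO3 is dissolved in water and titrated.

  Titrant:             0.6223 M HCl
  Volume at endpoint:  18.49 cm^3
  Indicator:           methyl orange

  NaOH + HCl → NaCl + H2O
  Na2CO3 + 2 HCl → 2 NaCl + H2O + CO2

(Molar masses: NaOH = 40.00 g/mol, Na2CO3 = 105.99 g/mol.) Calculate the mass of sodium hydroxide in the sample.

0.2188 g

n(HCl) = 0.01849 × 0.6223 = 0.01151 mol
Let x = n(NaOH), y = n(Na2CO3).
Titrant: 1x + 2y = 0.01151;  mass: 40.00x + 105.99y = 0.5387
Solving, x = 5.470 × 10^-3 mol, y = 3.018 × 10^-3 mol
mass of NaOH = 5.470 × 10^-3 × 40.00 = 0.2188 g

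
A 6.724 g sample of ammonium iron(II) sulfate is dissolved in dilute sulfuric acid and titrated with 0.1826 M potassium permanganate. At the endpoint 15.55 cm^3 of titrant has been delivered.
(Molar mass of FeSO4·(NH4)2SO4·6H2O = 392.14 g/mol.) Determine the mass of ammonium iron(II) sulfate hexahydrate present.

5.567 g

MnO4^- + 5 Fe^2+ + 8 H^+ → Mn^2+ + 5 Fe^3+ + 4 H2O
n(KMnO4) = 0.01555 L × 0.1826 mol/L = 2.839 × 10^-3 mol
From the 5:1 ratio, n(FeSO4·(NH4)2SO4·6H2O) = 5/1 × 2.839 × 10^-3 = 0.01420 mol
mass of FeSO4·(NH4)2SO4·6H2O = 0.01420 × 392.14 g/mol = 5.567 g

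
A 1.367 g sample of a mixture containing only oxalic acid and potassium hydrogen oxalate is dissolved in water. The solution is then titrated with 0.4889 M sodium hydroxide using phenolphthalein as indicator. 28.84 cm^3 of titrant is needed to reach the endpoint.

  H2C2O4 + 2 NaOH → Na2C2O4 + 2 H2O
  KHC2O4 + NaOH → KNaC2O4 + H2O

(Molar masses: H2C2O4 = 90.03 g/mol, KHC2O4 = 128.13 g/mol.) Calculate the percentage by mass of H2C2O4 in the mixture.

17.42 %

n(NaOH) = 0.02884 × 0.4889 = 0.01410 mol
Let x = n(H2C2O4), y = n(KHC2O4).
Titrant: 2x + 1y = 0.01410;  mass: 90.03x + 128.13y = 1.367
Solving, x = 2.645 × 10^-3 mol, y = 8.811 × 10^-3 mol
mass of H2C2O4 = 2.645 × 10^-3 × 90.03 = 0.2381 g
% H2C2O4 = 0.2381 / 1.367 × 100 = 17.42 %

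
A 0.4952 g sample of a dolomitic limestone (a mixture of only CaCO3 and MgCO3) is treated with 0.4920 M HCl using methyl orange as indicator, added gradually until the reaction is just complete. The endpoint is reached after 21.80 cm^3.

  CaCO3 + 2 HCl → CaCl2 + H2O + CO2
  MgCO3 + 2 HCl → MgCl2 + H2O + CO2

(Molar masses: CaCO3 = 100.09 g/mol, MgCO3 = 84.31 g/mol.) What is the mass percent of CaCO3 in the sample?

55.16 %

n(HCl) = 0.02180 × 0.4920 = 0.01073 mol
Let x = n(CaCO3), y = n(MgCO3).
Titrant: 2x + 2y = 0.01073;  mass: 100.09x + 84.31y = 0.4952
Solving, x = 2.729 × 10^-3 mol, y = 2.634 × 10^-3 mol
mass of CaCO3 = 2.729 × 10^-3 × 100.09 = 0.2731 g
% CaCO3 = 0.2731 / 0.4952 × 100 = 55.16 %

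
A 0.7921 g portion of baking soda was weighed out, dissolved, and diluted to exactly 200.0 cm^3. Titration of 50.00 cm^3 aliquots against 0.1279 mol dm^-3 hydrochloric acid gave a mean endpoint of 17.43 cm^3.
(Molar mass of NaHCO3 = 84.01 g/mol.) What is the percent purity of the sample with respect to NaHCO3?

NaHCO3 + HCl → NaCl + H2O + CO2
n(HCl) per titration = 0.01743 × 0.1279 = 2.229 × 10^-3 mol
n(NaHCO3) in each aliquot = 2.229 × 10^-3 mol (1:1 ratio)
n(NaHCO3) in the whole flask = 2.229 × 10^-3 × 200.0/50.00 = 8.917 × 10^-3 mol
mass of NaHCO3 = 8.917 × 10^-3 × 84.01 = 0.7491 g
% NaHCO3 = 0.7491 / 0.7921 × 100 = 94.58 %

94.58 %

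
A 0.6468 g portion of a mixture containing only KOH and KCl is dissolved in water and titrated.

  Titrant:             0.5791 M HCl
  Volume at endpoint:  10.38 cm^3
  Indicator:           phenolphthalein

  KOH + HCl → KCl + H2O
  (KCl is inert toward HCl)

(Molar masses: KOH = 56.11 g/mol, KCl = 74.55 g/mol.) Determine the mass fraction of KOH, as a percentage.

52.15 %

n(HCl) = 0.01038 × 0.5791 = 6.011 × 10^-3 mol
Let x = n(KOH), y = n(KCl).
Titrant: 1x = 6.011 × 10^-3;  mass: 56.11x + 74.55y = 0.6468
Solving, x = 6.011 × 10^-3 mol, y = 4.152 × 10^-3 mol
mass of KOH = 6.011 × 10^-3 × 56.11 = 0.3373 g
% KOH = 0.3373 / 0.6468 × 100 = 52.15 %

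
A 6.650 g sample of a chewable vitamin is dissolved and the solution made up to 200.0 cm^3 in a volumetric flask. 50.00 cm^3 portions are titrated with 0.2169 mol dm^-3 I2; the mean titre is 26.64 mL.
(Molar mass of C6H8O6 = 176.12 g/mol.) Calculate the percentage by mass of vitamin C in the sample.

C6H8O6 + I2 → C6H6O6 + 2 HI
n(I2) per titration = 0.02664 × 0.2169 = 5.778 × 10^-3 mol
n(C6H8O6) in each aliquot = 5.778 × 10^-3 mol (1:1 ratio)
n(C6H8O6) in the whole flask = 5.778 × 10^-3 × 200.0/50.00 = 0.02311 mol
mass of C6H8O6 = 0.02311 × 176.12 = 4.071 g
% C6H8O6 = 4.071 / 6.650 × 100 = 61.21 %

61.21 %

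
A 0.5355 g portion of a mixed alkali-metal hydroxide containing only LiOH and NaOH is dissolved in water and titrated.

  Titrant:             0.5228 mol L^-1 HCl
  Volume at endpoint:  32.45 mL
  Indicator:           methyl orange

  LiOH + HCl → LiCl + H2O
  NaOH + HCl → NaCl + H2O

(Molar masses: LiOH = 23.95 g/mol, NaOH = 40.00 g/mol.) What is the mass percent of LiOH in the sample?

39.87 %

n(HCl) = 0.03245 × 0.5228 = 0.01696 mol
Let x = n(LiOH), y = n(NaOH).
Titrant: 1x + 1y = 0.01696;  mass: 23.95x + 40.00y = 0.5355
Solving, x = 8.916 × 10^-3 mol, y = 8.049 × 10^-3 mol
mass of LiOH = 8.916 × 10^-3 × 23.95 = 0.2135 g
% LiOH = 0.2135 / 0.5355 × 100 = 39.87 %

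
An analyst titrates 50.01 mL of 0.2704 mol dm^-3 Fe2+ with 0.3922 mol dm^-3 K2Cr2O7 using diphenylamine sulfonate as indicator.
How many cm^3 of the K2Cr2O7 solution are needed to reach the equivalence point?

5.747 mL

Cr2O7^2- + 6 Fe^2+ + 14 H^+ → 2 Cr^3+ + 6 Fe^3+ + 7 H2O
n(Fe2+) = 0.05001 L × 0.2704 mol/L = 0.01352 mol
From the 1:6 stoichiometry, n(K2Cr2O7) = 1/6 × 0.01352 = 2.254 × 10^-3 mol
V(K2Cr2O7) = 2.254 × 10^-3 mol / 0.3922 mol/L = 0.005747 L = 5.747 mL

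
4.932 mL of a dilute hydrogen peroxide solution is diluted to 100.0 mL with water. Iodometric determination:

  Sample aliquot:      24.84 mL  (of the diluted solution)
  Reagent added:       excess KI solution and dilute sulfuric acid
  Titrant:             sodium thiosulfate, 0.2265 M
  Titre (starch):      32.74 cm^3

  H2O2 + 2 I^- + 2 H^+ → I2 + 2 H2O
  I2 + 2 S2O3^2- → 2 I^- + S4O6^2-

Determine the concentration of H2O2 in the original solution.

n(S2O3^2-) = 0.03274 × 0.2265 = 7.416 × 10^-3 mol
n(I2) = n(S2O3^2-)/2 = 3.708 × 10^-3 mol
n(H2O2) in the aliquot = 3.708 × 10^-3 mol (1:1 ratio)
[H2O2]_dilute = 3.708 × 10^-3 / 0.02484 = 0.1493 mol/L
[H2O2]_original = 0.1493 × 100.0/4.932 = 3.027 mol/L

3.027 M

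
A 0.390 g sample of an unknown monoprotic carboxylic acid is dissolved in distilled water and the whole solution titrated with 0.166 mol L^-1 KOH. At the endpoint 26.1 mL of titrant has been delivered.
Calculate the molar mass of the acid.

n(KOH) = 0.0261 L × 0.166 mol/L = 4.33 × 10^-3 mol
n(HA) = 4.33 × 10^-3 mol (1:1 ratio)
M = m / n = 0.390 g / 4.33 × 10^-3 mol = 90.0 g/mol

90.0 g/mol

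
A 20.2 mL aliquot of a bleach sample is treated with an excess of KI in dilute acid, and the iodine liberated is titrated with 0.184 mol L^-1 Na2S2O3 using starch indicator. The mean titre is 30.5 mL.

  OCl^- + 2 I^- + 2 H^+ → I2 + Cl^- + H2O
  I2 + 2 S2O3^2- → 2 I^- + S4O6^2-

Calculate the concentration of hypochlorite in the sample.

0.139 mol/L

n(S2O3^2-) = 0.0305 × 0.184 = 5.61 × 10^-3 mol
n(I2) = n(S2O3^2-)/2 = 2.81 × 10^-3 mol
n(OCl^-) in the aliquot = 2.81 × 10^-3 mol (1:1 ratio)
[OCl^-] = 2.81 × 10^-3 / 0.0202 = 0.139 mol/L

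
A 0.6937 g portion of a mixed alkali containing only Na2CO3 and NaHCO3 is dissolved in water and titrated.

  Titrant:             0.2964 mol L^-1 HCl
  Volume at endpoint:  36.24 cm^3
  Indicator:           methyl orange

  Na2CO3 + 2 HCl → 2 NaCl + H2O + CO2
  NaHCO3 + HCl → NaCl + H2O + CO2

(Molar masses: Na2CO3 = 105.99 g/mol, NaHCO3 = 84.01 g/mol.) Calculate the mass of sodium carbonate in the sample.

n(HCl) = 0.03624 × 0.2964 = 0.01074 mol
Let x = n(Na2CO3), y = n(NaHCO3).
Titrant: 2x + 1y = 0.01074;  mass: 105.99x + 84.01y = 0.6937
Solving, x = 3.364 × 10^-3 mol, y = 4.013 × 10^-3 mol
mass of Na2CO3 = 3.364 × 10^-3 × 105.99 = 0.3566 g

0.3566 g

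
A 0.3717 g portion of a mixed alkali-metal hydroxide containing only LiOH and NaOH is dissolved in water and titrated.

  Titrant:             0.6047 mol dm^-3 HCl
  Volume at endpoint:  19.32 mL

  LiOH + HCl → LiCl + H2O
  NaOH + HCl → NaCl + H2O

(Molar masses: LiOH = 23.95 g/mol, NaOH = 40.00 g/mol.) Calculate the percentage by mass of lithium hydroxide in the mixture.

n(HCl) = 0.01932 × 0.6047 = 0.01168 mol
Let x = n(LiOH), y = n(NaOH).
Titrant: 1x + 1y = 0.01168;  mass: 23.95x + 40.00y = 0.3717
Solving, x = 5.957 × 10^-3 mol, y = 5.726 × 10^-3 mol
mass of LiOH = 5.957 × 10^-3 × 23.95 = 0.1427 g
% LiOH = 0.1427 / 0.3717 × 100 = 38.38 %

38.38 %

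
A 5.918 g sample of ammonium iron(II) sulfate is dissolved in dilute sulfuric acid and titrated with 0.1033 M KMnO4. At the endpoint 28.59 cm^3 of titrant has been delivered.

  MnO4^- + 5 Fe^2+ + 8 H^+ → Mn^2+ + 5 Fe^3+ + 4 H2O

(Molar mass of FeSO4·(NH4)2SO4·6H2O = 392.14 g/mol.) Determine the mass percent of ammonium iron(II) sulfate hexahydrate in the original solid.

97.85 %

n(KMnO4) = 0.02859 L × 0.1033 mol/L = 2.953 × 10^-3 mol
From the 5:1 ratio, n(FeSO4·(NH4)2SO4·6H2O) = 5/1 × 2.953 × 10^-3 = 0.01477 mol
mass of FeSO4·(NH4)2SO4·6H2O = 0.01477 × 392.14 g/mol = 5.791 g
% FeSO4·(NH4)2SO4·6H2O = 5.791 / 5.918 × 100 = 97.85 %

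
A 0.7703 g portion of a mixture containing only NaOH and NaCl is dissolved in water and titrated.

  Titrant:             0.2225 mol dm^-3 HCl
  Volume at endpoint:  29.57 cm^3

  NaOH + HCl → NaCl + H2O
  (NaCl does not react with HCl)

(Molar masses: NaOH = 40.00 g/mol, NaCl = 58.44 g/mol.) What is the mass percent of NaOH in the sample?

34.17 %

n(HCl) = 0.02957 × 0.2225 = 6.579 × 10^-3 mol
Let x = n(NaOH), y = n(NaCl).
Titrant: 1x = 6.579 × 10^-3;  mass: 40.00x + 58.44y = 0.7703
Solving, x = 6.579 × 10^-3 mol, y = 8.678 × 10^-3 mol
mass of NaOH = 6.579 × 10^-3 × 40.00 = 0.2632 g
% NaOH = 0.2632 / 0.7703 × 100 = 34.17 %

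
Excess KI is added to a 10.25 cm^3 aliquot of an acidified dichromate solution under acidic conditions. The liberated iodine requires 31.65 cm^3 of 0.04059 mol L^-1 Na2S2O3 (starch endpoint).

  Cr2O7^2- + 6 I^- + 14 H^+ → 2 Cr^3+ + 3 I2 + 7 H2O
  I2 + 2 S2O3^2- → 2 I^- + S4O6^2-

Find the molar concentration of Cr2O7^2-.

n(S2O3^2-) = 0.03165 × 0.04059 = 1.285 × 10^-3 mol
n(I2) = n(S2O3^2-)/2 = 6.423 × 10^-4 mol
From the 1:3 ratio, n(Cr2O7^2-) in the aliquot = 1/3 × 6.423 × 10^-4 = 2.141 × 10^-4 mol
[Cr2O7^2-] = 2.141 × 10^-4 / 0.01025 = 0.02089 mol/L

0.02089 mol/L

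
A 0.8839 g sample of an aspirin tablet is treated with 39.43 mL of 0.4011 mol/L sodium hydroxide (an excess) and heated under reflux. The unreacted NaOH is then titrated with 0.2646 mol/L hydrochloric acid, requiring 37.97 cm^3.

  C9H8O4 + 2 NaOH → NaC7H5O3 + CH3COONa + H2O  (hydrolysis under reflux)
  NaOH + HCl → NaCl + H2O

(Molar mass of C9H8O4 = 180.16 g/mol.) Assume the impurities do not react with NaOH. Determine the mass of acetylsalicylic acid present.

0.5196 g

n(NaOH) added = 0.03943 × 0.4011 = 0.01582 mol
n(HCl) used in back-titration = 0.03797 × 0.2646 = 0.01005 mol
n(NaOH) left over = 0.01005 mol (1:1 ratio)
n(NaOH) consumed by analyte = 0.01582 − 0.01005 = 5.769 × 10^-3 mol
From the 1:2 ratio, n(C9H8O4) = 1/2 × 5.769 × 10^-3 = 2.884 × 10^-3 mol
mass of C9H8O4 = 2.884 × 10^-3 × 180.16 = 0.5196 g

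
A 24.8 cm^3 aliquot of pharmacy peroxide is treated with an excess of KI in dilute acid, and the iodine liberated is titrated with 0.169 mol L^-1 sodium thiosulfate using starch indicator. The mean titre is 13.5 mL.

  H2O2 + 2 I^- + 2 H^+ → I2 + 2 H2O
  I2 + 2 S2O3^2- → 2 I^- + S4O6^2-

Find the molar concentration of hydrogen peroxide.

n(S2O3^2-) = 0.0135 × 0.169 = 2.28 × 10^-3 mol
n(I2) = n(S2O3^2-)/2 = 1.14 × 10^-3 mol
n(H2O2) in the aliquot = 1.14 × 10^-3 mol (1:1 ratio)
[H2O2] = 1.14 × 10^-3 / 0.0248 = 0.0460 mol/L

0.0460 mol/L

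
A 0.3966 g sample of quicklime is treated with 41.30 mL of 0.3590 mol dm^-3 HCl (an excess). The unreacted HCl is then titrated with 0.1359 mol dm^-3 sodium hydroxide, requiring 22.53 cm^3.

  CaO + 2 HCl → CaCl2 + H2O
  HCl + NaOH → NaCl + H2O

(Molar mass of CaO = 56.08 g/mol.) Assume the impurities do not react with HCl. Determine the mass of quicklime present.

n(HCl) added = 0.04130 × 0.3590 = 0.01483 mol
n(NaOH) used in back-titration = 0.02253 × 0.1359 = 3.062 × 10^-3 mol
n(HCl) left over = 3.062 × 10^-3 mol (1:1 ratio)
n(HCl) consumed by analyte = 0.01483 − 3.062 × 10^-3 = 0.01176 mol
From the 1:2 ratio, n(CaO) = 1/2 × 0.01176 = 5.882 × 10^-3 mol
mass of CaO = 5.882 × 10^-3 × 56.08 = 0.3299 g

0.3299 g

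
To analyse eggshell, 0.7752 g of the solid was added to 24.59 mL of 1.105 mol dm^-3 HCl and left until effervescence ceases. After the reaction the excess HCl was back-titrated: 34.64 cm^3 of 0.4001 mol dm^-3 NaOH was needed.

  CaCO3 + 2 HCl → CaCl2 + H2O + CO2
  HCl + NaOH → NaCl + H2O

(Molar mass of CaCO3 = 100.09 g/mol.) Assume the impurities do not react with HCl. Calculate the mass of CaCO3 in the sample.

0.6662 g

n(HCl) added = 0.02459 × 1.105 = 0.02717 mol
n(NaOH) used in back-titration = 0.03464 × 0.4001 = 0.01386 mol
n(HCl) left over = 0.01386 mol (1:1 ratio)
n(HCl) consumed by analyte = 0.02717 − 0.01386 = 0.01331 mol
From the 1:2 ratio, n(CaCO3) = 1/2 × 0.01331 = 6.656 × 10^-3 mol
mass of CaCO3 = 6.656 × 10^-3 × 100.09 = 0.6662 g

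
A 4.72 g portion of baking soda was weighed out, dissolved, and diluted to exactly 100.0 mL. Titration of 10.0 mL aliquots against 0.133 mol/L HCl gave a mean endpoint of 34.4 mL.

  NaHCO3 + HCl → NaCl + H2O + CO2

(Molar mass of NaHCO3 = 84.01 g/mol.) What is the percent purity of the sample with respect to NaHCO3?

81.4 %

n(HCl) per titration = 0.0344 × 0.133 = 4.58 × 10^-3 mol
n(NaHCO3) in each aliquot = 4.58 × 10^-3 mol (1:1 ratio)
n(NaHCO3) in the whole flask = 4.58 × 10^-3 × 100.0/10.0 = 0.0458 mol
mass of NaHCO3 = 0.0458 × 84.01 = 3.84 g
% NaHCO3 = 3.84 / 4.72 × 100 = 81.4 %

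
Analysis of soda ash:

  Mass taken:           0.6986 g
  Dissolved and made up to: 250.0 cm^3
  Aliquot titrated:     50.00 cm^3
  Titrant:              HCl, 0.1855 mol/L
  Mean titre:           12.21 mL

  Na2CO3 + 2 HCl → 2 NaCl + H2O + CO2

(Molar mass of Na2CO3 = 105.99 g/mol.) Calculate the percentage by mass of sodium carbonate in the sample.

n(HCl) per titration = 0.01221 × 0.1855 = 2.265 × 10^-3 mol
From the 1:2 ratio, n(Na2CO3) in each aliquot = 1/2 × 2.265 × 10^-3 = 1.132 × 10^-3 mol
n(Na2CO3) in the whole flask = 1.132 × 10^-3 × 250.0/50.00 = 5.662 × 10^-3 mol
mass of Na2CO3 = 5.662 × 10^-3 × 105.99 = 0.6002 g
% Na2CO3 = 0.6002 / 0.6986 × 100 = 85.91 %

85.91 %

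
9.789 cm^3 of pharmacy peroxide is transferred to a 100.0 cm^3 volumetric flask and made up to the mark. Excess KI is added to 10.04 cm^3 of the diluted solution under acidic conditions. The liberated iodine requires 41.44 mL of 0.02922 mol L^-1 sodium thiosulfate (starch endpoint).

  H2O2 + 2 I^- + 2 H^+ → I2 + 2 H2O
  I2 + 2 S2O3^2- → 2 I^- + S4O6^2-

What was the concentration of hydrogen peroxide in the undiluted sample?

n(S2O3^2-) = 0.04144 × 0.02922 = 1.211 × 10^-3 mol
n(I2) = n(S2O3^2-)/2 = 6.054 × 10^-4 mol
n(H2O2) in the aliquot = 6.054 × 10^-4 mol (1:1 ratio)
[H2O2]_dilute = 6.054 × 10^-4 / 0.01004 = 0.06030 mol/L
[H2O2]_original = 0.06030 × 100.0/9.789 = 0.6160 mol/L

0.6160 mol/L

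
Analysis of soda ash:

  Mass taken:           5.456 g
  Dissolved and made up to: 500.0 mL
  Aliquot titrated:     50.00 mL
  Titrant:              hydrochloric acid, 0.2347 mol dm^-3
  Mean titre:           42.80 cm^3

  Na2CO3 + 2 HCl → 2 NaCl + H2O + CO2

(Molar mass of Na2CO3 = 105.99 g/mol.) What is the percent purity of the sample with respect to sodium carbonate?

97.57 %

n(HCl) per titration = 0.04280 × 0.2347 = 0.01005 mol
From the 1:2 ratio, n(Na2CO3) in each aliquot = 1/2 × 0.01005 = 5.023 × 10^-3 mol
n(Na2CO3) in the whole flask = 5.023 × 10^-3 × 500.0/50.00 = 0.05023 mol
mass of Na2CO3 = 0.05023 × 105.99 = 5.323 g
% Na2CO3 = 5.323 / 5.456 × 100 = 97.57 %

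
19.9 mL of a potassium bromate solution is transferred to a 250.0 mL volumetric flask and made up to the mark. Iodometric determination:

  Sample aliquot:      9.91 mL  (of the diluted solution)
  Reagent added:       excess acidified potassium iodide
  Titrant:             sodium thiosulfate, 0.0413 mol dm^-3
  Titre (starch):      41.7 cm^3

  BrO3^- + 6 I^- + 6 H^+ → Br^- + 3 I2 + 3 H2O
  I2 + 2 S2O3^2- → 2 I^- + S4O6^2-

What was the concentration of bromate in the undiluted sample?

0.364 mol/L

n(S2O3^2-) = 0.0417 × 0.0413 = 1.72 × 10^-3 mol
n(I2) = n(S2O3^2-)/2 = 8.61 × 10^-4 mol
From the 1:3 ratio, n(BrO3^-) in the aliquot = 1/3 × 8.61 × 10^-4 = 2.87 × 10^-4 mol
[BrO3^-]_dilute = 2.87 × 10^-4 / 0.00991 = 0.0290 mol/L
[BrO3^-]_original = 0.0290 × 250.0/19.9 = 0.364 mol/L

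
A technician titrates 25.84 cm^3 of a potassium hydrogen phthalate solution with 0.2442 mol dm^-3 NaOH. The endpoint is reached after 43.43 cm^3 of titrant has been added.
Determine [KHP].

KHC8H4O4 + NaOH → KNaC8H4O4 + H2O
n(NaOH) = 0.04343 L × 0.2442 mol/L = 0.01061 mol
n(KHC8H4O4) = 0.01061 mol (1:1 mole ratio)
[KHC8H4O4] = 0.01061 mol / 0.02584 L = 0.4104 mol/L

0.4104 mol/L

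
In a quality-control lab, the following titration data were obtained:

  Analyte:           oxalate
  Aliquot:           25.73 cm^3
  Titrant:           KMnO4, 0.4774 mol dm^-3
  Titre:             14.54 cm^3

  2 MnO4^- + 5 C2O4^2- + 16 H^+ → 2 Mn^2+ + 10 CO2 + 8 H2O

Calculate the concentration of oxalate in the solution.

0.6744 mol/L

n(KMnO4) = 0.01454 L × 0.4774 mol/L = 6.941 × 10^-3 mol
From the 5:2 mole ratio, n(C2O4^2-) = 5/2 × 6.941 × 10^-3 = 0.01735 mol
[C2O4^2-] = 0.01735 mol / 0.02573 L = 0.6744 mol/L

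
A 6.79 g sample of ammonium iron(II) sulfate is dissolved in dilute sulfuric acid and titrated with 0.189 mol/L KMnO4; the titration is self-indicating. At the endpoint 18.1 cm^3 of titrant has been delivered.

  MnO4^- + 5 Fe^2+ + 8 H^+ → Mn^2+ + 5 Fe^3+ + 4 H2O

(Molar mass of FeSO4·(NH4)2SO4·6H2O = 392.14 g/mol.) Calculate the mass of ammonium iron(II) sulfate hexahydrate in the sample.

n(KMnO4) = 0.0181 L × 0.189 mol/L = 3.42 × 10^-3 mol
From the 5:1 ratio, n(FeSO4·(NH4)2SO4·6H2O) = 5/1 × 3.42 × 10^-3 = 0.0171 mol
mass of FeSO4·(NH4)2SO4·6H2O = 0.0171 × 392.14 g/mol = 6.71 g

6.71 g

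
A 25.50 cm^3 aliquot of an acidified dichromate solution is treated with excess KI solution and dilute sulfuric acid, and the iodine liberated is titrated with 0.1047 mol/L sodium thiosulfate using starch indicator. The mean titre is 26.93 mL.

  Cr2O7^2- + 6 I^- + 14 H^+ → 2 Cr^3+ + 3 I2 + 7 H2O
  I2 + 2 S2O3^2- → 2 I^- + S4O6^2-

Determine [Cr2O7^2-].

0.01843 mol/L

n(S2O3^2-) = 0.02693 × 0.1047 = 2.820 × 10^-3 mol
n(I2) = n(S2O3^2-)/2 = 1.410 × 10^-3 mol
From the 1:3 ratio, n(Cr2O7^2-) in the aliquot = 1/3 × 1.410 × 10^-3 = 4.699 × 10^-4 mol
[Cr2O7^2-] = 4.699 × 10^-4 / 0.02550 = 0.01843 mol/L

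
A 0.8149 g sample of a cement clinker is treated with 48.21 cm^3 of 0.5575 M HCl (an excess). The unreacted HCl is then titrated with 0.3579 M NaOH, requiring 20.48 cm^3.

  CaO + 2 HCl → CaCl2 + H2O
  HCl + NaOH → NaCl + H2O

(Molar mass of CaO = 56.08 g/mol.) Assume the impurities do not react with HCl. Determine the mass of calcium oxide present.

0.5481 g

n(HCl) added = 0.04821 × 0.5575 = 0.02688 mol
n(NaOH) used in back-titration = 0.02048 × 0.3579 = 7.330 × 10^-3 mol
n(HCl) left over = 7.330 × 10^-3 mol (1:1 ratio)
n(HCl) consumed by analyte = 0.02688 − 7.330 × 10^-3 = 0.01955 mol
From the 1:2 ratio, n(CaO) = 1/2 × 0.01955 = 9.774 × 10^-3 mol
mass of CaO = 9.774 × 10^-3 × 56.08 = 0.5481 g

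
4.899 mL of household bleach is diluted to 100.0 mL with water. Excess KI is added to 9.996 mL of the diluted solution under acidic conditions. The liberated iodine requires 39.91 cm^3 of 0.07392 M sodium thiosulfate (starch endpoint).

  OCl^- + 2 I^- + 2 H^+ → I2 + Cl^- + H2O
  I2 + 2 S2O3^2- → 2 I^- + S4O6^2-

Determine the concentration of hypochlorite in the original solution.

3.012 M

n(S2O3^2-) = 0.03991 × 0.07392 = 2.950 × 10^-3 mol
n(I2) = n(S2O3^2-)/2 = 1.475 × 10^-3 mol
n(OCl^-) in the aliquot = 1.475 × 10^-3 mol (1:1 ratio)
[OCl^-]_dilute = 1.475 × 10^-3 / 0.009996 = 0.1476 mol/L
[OCl^-]_original = 0.1476 × 100.0/4.899 = 3.012 mol/L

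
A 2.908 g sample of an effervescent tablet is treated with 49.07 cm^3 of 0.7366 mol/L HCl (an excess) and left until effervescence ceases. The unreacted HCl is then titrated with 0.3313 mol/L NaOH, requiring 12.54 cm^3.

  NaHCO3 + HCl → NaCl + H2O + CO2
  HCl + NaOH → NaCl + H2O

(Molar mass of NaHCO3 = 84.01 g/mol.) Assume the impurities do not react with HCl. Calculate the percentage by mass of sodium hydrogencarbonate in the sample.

92.42 %

n(HCl) added = 0.04907 × 0.7366 = 0.03614 mol
n(NaOH) used in back-titration = 0.01254 × 0.3313 = 4.155 × 10^-3 mol
n(HCl) left over = 4.155 × 10^-3 mol (1:1 ratio)
n(HCl) consumed by analyte = 0.03614 − 4.155 × 10^-3 = 0.03199 mol
n(NaHCO3) = 0.03199 mol (1:1 ratio)
mass of NaHCO3 = 0.03199 × 84.01 = 2.688 g
% NaHCO3 = 2.688 / 2.908 × 100 = 92.42 %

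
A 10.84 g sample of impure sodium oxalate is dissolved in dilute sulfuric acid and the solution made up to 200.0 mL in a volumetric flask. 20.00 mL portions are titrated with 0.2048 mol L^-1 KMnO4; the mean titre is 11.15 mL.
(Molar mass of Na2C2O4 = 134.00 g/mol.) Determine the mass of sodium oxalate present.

2 MnO4^- + 5 C2O4^2- + 16 H^+ → 2 Mn^2+ + 10 CO2 + 8 H2O
n(KMnO4) per titration = 0.01115 × 0.2048 = 2.284 × 10^-3 mol
From the 5:2 ratio, n(Na2C2O4) in each aliquot = 5/2 × 2.284 × 10^-3 = 5.709 × 10^-3 mol
n(Na2C2O4) in the whole flask = 5.709 × 10^-3 × 200.0/20.00 = 0.05709 mol
mass of Na2C2O4 = 0.05709 × 134.00 = 7.650 g

7.650 g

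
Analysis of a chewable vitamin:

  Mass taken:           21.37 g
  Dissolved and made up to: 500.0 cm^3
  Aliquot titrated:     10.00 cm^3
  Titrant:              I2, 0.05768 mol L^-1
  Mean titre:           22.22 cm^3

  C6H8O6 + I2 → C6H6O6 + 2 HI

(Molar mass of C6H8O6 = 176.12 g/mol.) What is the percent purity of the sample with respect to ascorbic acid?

n(I2) per titration = 0.02222 × 0.05768 = 1.282 × 10^-3 mol
n(C6H8O6) in each aliquot = 1.282 × 10^-3 mol (1:1 ratio)
n(C6H8O6) in the whole flask = 1.282 × 10^-3 × 500.0/10.00 = 0.06408 mol
mass of C6H8O6 = 0.06408 × 176.12 = 11.29 g
% C6H8O6 = 11.29 / 21.37 × 100 = 52.81 %

52.81 %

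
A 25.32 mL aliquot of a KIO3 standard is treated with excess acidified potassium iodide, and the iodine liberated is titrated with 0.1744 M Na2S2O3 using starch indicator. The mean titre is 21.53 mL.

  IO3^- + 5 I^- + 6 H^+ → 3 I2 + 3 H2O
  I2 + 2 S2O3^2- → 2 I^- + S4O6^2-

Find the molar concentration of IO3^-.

0.02472 M

n(S2O3^2-) = 0.02153 × 0.1744 = 3.755 × 10^-3 mol
n(I2) = n(S2O3^2-)/2 = 1.877 × 10^-3 mol
From the 1:3 ratio, n(IO3^-) in the aliquot = 1/3 × 1.877 × 10^-3 = 6.258 × 10^-4 mol
[IO3^-] = 6.258 × 10^-4 / 0.02532 = 0.02472 mol/L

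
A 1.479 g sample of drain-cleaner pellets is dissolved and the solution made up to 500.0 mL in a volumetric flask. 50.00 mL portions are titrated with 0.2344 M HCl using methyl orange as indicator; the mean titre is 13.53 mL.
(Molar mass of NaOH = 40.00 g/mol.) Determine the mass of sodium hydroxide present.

NaOH + HCl → NaCl + H2O
n(HCl) per titration = 0.01353 × 0.2344 = 3.171 × 10^-3 mol
n(NaOH) in each aliquot = 3.171 × 10^-3 mol (1:1 ratio)
n(NaOH) in the whole flask = 3.171 × 10^-3 × 500.0/50.00 = 0.03171 mol
mass of NaOH = 0.03171 × 40.00 = 1.269 g

1.269 g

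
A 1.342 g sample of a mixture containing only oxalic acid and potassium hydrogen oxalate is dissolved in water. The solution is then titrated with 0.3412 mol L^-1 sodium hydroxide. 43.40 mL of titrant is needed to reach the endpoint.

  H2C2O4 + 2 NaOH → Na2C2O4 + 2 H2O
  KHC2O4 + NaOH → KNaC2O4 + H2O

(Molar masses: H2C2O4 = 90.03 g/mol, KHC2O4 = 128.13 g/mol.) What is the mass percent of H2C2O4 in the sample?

n(NaOH) = 0.04340 × 0.3412 = 0.01481 mol
Let x = n(H2C2O4), y = n(KHC2O4).
Titrant: 2x + 1y = 0.01481;  mass: 90.03x + 128.13y = 1.342
Solving, x = 3.341 × 10^-3 mol, y = 8.126 × 10^-3 mol
mass of H2C2O4 = 3.341 × 10^-3 × 90.03 = 0.3008 g
% H2C2O4 = 0.3008 / 1.342 × 100 = 22.41 %

22.41 %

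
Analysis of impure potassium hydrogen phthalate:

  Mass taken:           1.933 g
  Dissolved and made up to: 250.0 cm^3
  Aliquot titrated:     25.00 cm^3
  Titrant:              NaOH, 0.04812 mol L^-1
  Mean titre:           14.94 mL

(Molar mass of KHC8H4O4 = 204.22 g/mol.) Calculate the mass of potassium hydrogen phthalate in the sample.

1.468 g

KHC8H4O4 + NaOH → KNaC8H4O4 + H2O
n(NaOH) per titration = 0.01494 × 0.04812 = 7.189 × 10^-4 mol
n(KHC8H4O4) in each aliquot = 7.189 × 10^-4 mol (1:1 ratio)
n(KHC8H4O4) in the whole flask = 7.189 × 10^-4 × 250.0/25.00 = 7.189 × 10^-3 mol
mass of KHC8H4O4 = 7.189 × 10^-3 × 204.22 = 1.468 g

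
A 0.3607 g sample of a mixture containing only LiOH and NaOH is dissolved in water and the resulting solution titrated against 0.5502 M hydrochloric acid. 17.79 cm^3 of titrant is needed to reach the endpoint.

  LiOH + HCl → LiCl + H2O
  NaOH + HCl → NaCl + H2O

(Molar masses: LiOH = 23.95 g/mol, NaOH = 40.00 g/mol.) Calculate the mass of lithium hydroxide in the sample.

n(HCl) = 0.01779 × 0.5502 = 9.788 × 10^-3 mol
Let x = n(LiOH), y = n(NaOH).
Titrant: 1x + 1y = 9.788 × 10^-3;  mass: 23.95x + 40.00y = 0.3607
Solving, x = 1.920 × 10^-3 mol, y = 7.868 × 10^-3 mol
mass of LiOH = 1.920 × 10^-3 × 23.95 = 0.04599 g

0.04599 g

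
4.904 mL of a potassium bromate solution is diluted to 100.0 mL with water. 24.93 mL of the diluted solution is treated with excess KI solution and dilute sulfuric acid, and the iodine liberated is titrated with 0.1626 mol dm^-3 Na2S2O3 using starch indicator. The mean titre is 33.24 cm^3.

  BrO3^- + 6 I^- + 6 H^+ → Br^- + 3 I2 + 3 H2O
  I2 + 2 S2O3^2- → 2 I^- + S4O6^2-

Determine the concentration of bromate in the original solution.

0.7368 mol/L

n(S2O3^2-) = 0.03324 × 0.1626 = 5.405 × 10^-3 mol
n(I2) = n(S2O3^2-)/2 = 2.702 × 10^-3 mol
From the 1:3 ratio, n(BrO3^-) in the aliquot = 1/3 × 2.702 × 10^-3 = 9.008 × 10^-4 mol
[BrO3^-]_dilute = 9.008 × 10^-4 / 0.02493 = 0.03613 mol/L
[BrO3^-]_original = 0.03613 × 100.0/4.904 = 0.7368 mol/L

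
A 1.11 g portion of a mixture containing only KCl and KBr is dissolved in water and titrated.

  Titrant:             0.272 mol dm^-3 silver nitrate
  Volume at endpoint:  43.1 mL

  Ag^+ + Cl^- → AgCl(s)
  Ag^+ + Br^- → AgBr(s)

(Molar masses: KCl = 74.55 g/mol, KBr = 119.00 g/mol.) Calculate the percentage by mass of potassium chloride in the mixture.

43.1 %

n(AgNO3) = 0.0431 × 0.272 = 0.0117 mol
Let x = n(KCl), y = n(KBr).
Titrant: 1x + 1y = 0.0117;  mass: 74.55x + 119.00y = 1.11
Solving, x = 6.41 × 10^-3 mol, y = 5.31 × 10^-3 mol
mass of KCl = 6.41 × 10^-3 × 74.55 = 0.478 g
% KCl = 0.478 / 1.11 × 100 = 43.1 %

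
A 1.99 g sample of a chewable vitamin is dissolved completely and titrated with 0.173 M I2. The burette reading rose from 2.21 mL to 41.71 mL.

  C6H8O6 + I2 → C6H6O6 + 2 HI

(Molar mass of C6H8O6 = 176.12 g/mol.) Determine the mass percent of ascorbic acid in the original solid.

n(I2) = 0.0395 L × 0.173 mol/L = 6.83 × 10^-3 mol
n(C6H8O6) = 6.83 × 10^-3 mol (1:1 ratio)
mass of C6H8O6 = 6.83 × 10^-3 × 176.12 g/mol = 1.20 g
% C6H8O6 = 1.20 / 1.99 × 100 = 60.5 %

60.5 %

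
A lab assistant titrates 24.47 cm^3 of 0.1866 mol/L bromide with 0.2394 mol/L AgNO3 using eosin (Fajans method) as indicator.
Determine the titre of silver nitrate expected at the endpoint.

Ag^+ + Br^- → AgBr(s)
n(Br-) = 0.02447 L × 0.1866 mol/L = 4.566 × 10^-3 mol
n(AgNO3) = 4.566 × 10^-3 mol (1:1 stoichiometry)
V(AgNO3) = 4.566 × 10^-3 mol / 0.2394 mol/L = 0.01907 L = 19.07 mL

19.07 mL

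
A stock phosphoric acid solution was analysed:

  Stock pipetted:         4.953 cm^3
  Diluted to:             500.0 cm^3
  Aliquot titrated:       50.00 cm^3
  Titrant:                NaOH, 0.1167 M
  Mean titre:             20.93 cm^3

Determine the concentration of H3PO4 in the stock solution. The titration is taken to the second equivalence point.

2.466 M

H3PO4 + 2 NaOH → Na2HPO4 + 2 H2O
n(NaOH) = 0.02093 × 0.1167 = 2.443 × 10^-3 mol
From the 1:2 ratio, n(H3PO4) in the aliquot = 1/2 × 2.443 × 10^-3 = 1.221 × 10^-3 mol
[H3PO4]_dilute = 1.221 × 10^-3 / 0.05000 = 0.02443 mol/L
Dilution factor = 500.0 / 4.953 = 100.9
[H3PO4]_stock = 0.02443 × 100.9 = 2.466 mol/L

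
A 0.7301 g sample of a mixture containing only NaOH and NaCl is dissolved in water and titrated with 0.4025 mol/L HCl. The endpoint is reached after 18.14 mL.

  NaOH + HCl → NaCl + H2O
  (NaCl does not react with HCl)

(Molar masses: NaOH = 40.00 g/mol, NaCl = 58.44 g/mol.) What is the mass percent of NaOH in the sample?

40.00 %

n(HCl) = 0.01814 × 0.4025 = 7.301 × 10^-3 mol
Let x = n(NaOH), y = n(NaCl).
Titrant: 1x = 7.301 × 10^-3;  mass: 40.00x + 58.44y = 0.7301
Solving, x = 7.301 × 10^-3 mol, y = 7.496 × 10^-3 mol
mass of NaOH = 7.301 × 10^-3 × 40.00 = 0.2921 g
% NaOH = 0.2921 / 0.7301 × 100 = 40.00 %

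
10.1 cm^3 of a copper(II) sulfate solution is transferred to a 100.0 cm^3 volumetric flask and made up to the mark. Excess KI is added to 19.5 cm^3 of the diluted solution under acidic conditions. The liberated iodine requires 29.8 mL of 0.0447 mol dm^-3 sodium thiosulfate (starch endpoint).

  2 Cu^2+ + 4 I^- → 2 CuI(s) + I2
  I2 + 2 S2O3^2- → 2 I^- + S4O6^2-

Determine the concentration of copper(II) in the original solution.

n(S2O3^2-) = 0.0298 × 0.0447 = 1.33 × 10^-3 mol
n(I2) = n(S2O3^2-)/2 = 6.66 × 10^-4 mol
From the 2:1 ratio, n(Cu2+) in the aliquot = 2/1 × 6.66 × 10^-4 = 1.33 × 10^-3 mol
[Cu2+]_dilute = 1.33 × 10^-3 / 0.0195 = 0.0683 mol/L
[Cu2+]_original = 0.0683 × 100.0/10.1 = 0.676 mol/L

0.676 mol/L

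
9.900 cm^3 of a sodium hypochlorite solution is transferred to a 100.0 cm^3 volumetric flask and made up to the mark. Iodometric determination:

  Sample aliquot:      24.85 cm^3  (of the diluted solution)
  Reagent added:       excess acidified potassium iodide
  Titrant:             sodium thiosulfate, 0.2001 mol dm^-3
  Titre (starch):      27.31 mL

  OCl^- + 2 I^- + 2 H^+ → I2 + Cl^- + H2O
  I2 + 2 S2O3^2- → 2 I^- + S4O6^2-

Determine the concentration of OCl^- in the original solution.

1.111 mol/L

n(S2O3^2-) = 0.02731 × 0.2001 = 5.465 × 10^-3 mol
n(I2) = n(S2O3^2-)/2 = 2.732 × 10^-3 mol
n(OCl^-) in the aliquot = 2.732 × 10^-3 mol (1:1 ratio)
[OCl^-]_dilute = 2.732 × 10^-3 / 0.02485 = 0.1100 mol/L
[OCl^-]_original = 0.1100 × 100.0/9.900 = 1.111 mol/L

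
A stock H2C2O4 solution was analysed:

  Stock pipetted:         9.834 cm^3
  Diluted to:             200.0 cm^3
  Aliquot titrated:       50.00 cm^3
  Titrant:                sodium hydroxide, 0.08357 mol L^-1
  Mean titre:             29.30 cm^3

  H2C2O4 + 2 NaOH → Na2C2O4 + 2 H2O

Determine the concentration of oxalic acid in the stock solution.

0.4980 mol/L

n(NaOH) = 0.02930 × 0.08357 = 2.449 × 10^-3 mol
From the 1:2 ratio, n(H2C2O4) in the aliquot = 1/2 × 2.449 × 10^-3 = 1.224 × 10^-3 mol
[H2C2O4]_dilute = 1.224 × 10^-3 / 0.05000 = 0.02449 mol/L
Dilution factor = 200.0 / 9.834 = 20.34
[H2C2O4]_stock = 0.02449 × 20.34 = 0.4980 mol/L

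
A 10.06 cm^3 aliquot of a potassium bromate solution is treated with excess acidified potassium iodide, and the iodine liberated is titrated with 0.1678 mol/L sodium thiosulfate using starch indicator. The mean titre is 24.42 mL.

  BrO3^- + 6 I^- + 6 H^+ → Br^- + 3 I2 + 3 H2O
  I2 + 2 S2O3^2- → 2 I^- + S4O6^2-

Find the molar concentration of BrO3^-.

0.06789 mol/L

n(S2O3^2-) = 0.02442 × 0.1678 = 4.098 × 10^-3 mol
n(I2) = n(S2O3^2-)/2 = 2.049 × 10^-3 mol
From the 1:3 ratio, n(BrO3^-) in the aliquot = 1/3 × 2.049 × 10^-3 = 6.829 × 10^-4 mol
[BrO3^-] = 6.829 × 10^-4 / 0.01006 = 0.06789 mol/L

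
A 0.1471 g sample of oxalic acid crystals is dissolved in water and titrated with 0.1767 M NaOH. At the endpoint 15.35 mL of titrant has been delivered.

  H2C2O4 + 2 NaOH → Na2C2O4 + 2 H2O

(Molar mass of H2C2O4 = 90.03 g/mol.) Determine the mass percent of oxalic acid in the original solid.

83.00 %

n(NaOH) = 0.01535 L × 0.1767 mol/L = 2.712 × 10^-3 mol
From the 1:2 ratio, n(H2C2O4) = 1/2 × 2.712 × 10^-3 = 1.356 × 10^-3 mol
mass of H2C2O4 = 1.356 × 10^-3 × 90.03 g/mol = 0.1221 g
% H2C2O4 = 0.1221 / 0.1471 × 100 = 83.00 %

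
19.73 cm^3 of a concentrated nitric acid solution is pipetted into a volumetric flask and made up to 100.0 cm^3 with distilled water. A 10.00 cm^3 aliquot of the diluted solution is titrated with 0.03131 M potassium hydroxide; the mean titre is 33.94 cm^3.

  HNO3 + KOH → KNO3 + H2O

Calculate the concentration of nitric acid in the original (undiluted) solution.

0.5386 M

n(KOH) = 0.03394 × 0.03131 = 1.063 × 10^-3 mol
n(HNO3) in the aliquot = 1.063 × 10^-3 mol (1:1 ratio)
[HNO3]_dilute = 1.063 × 10^-3 / 0.01000 = 0.1063 mol/L
Dilution factor = 100.0 / 19.73 = 5.068
[HNO3]_stock = 0.1063 × 5.068 = 0.5386 mol/L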